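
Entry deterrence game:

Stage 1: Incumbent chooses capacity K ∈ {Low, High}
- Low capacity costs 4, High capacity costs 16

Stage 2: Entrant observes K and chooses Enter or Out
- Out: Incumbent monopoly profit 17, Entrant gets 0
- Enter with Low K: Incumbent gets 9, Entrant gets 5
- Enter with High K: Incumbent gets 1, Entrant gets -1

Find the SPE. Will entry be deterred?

SPE: (Low, Enter|Low, Out|High); Entry not deterred. Incumbent net profit = 5, Entrant gets 5

Work:
After Low K: Entrant enters (5 > 0)
After High K: Entrant stays out (-1 < 0)
Incumbent: Low → 9−4=5, High → 17−16=1
Incumbent chooses Low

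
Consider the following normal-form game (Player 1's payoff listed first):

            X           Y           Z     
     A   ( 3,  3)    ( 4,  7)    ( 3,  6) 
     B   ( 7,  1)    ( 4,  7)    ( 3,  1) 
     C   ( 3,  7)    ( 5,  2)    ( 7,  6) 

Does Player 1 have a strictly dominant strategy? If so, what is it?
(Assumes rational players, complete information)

No strictly dominant strategy exists for Player 1

Work:
A strategy strictly dominates another if it gives a strictly higher payoff against every opponent action. Compare each pair of P1's strategies column-by-column:
  A vs B: [3 vs 7, 4 vs 4, 3 vs 3] → A does not strictly dominate B (column X: 3 ≤ 7)
  A vs C: [3 vs 3, 4 vs 5, 3 vs 7] → A does not strictly dominate C (column X: 3 ≤ 3)
  B vs A: [7 vs 3, 4 vs 4, 3 vs 3] → B does not strictly dominate A (column Y: 4 ≤ 4)
  B vs C: [7 vs 3, 4 vs 5, 3 vs 7] → B does not strictly dominate C (column Y: 4 ≤ 5)
  C vs A: [3 vs 3, 5 vs 4, 7 vs 3] → C does not strictly dominate A (column X: 3 ≤ 3)
  C vs B: [3 vs 7, 5 vs 4, 7 vs 3] → C does not strictly dominate B (column X: 3 ≤ 7)
No single strategy strictly dominates all others → no strictly dominant strategy.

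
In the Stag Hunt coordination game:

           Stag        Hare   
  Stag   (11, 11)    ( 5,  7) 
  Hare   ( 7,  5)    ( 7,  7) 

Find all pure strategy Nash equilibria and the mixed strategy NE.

Pure NE: (Stag, Stag) and (Hare, Hare); Mixed NE: p = 0.3333, q = 0.3333

Work:
Check pure NE:
(Stag, Stag): (11, 11) - no unilateral deviation beneficial
(Hare, Hare): (7, 7) - no unilateral deviation beneficial
Mixed NE: P1 plays Stag with p = 0.3333, P2 plays Stag with q = 0.3333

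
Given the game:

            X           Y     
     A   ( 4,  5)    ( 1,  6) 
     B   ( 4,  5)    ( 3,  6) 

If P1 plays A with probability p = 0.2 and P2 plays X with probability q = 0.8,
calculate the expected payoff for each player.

E[P1] = 3.72, E[P2] = 5.2

Work:
E[P1] = p·q·π₁(A,X) + p·(1-q)·π₁(A,Y) + (1-p)·q·π₁(B,X) + (1-p)·(1-q)·π₁(B,Y)
= 0.2·0.8·4 + 0.2·0.2·1 + 0.8·0.8·4 + 0.8·0.2·3
= 3.72

E[P2] = 5.2 (similar calculation)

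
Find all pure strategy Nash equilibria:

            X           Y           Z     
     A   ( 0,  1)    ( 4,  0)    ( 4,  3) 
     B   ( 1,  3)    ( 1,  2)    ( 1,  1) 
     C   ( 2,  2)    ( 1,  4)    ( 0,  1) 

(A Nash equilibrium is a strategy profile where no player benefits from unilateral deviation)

Nash equilibrium: (A, Z)

Work:
Best responses:
  P1 vs X: payoffs [0, 1, 2] → best response C (payoff 2)
  P1 vs Y: payoffs [4, 1, 1] → best response A (payoff 4)
  P1 vs Z: payoffs [4, 1, 0] → best response A (payoff 4)
  P2 vs A: payoffs [1, 0, 3] → best response Z (payoff 3)
  P2 vs B: payoffs [3, 2, 1] → best response X (payoff 3)
  P2 vs C: payoffs [2, 4, 1] → best response Y (payoff 4)
Mutual best responses: (A,Z) → Nash equilibria.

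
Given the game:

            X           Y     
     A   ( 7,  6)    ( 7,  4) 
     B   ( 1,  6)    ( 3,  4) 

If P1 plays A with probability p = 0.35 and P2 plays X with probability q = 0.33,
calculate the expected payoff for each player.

E[P1] = 3.971, E[P2] = 4.66

Work:
E[P1] = p·q·π₁(A,X) + p·(1-q)·π₁(A,Y) + (1-p)·q·π₁(B,X) + (1-p)·(1-q)·π₁(B,Y)
= 0.35·0.33·7 + 0.35·0.67·7 + 0.65·0.33·1 + 0.65·0.67·3
= 3.971

E[P2] = 4.66 (similar calculation)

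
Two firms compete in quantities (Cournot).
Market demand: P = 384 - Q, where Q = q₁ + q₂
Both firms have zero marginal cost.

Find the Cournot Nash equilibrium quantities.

q₁* = q₂* = 128.0; P* = 128.0

Work:
Profit: π_i = P·q_i = (a - q_i - q_j)·q_i
FOC: ∂π_i/∂q_i = a - 2q_i - q_j = 0
Reaction function: q_i = (384 - q_j)/2
Symmetry: q* = 384/3 = 128.0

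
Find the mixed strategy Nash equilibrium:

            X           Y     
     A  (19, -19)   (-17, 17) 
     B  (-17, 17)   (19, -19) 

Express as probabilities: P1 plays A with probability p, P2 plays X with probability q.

p = 0.5, q = 0.5

Work:
Find probabilities that make opponent indifferent:
P2 chooses q to make P1 indifferent between A and B
P1 chooses p to make P2 indifferent between X and Y
Mixed NE: P1 plays (A: 0.5, B: 0.5), P2 plays (X: 0.5, Y: 0.5)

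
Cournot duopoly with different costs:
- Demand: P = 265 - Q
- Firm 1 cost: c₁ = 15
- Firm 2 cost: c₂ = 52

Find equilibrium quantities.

q₁* = 95.67, q₂* = 58.67

Work:
Reaction: q₁ = (265 - 15 - q₂)/2
Reaction: q₂ = (265 - 52 - q₁)/2
Solve simultaneously:
q₁* = (265 - 2×15 + 52)/3 = 95.67
q₂* = (265 - 2×52 + 15)/3 = 58.67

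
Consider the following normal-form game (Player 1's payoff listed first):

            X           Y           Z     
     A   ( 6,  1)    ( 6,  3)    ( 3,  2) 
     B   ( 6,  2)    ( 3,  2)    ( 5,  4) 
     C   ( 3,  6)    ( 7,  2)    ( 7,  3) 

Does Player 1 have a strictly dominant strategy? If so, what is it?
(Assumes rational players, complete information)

No strictly dominant strategy exists for Player 1

Work:
A strategy strictly dominates another if it gives a strictly higher payoff against every opponent action. Compare each pair of P1's strategies column-by-column:
  A vs B: [6 vs 6, 6 vs 3, 3 vs 5] → A does not strictly dominate B (column X: 6 ≤ 6)
  A vs C: [6 vs 3, 6 vs 7, 3 vs 7] → A does not strictly dominate C (column Y: 6 ≤ 7)
  B vs A: [6 vs 6, 3 vs 6, 5 vs 3] → B does not strictly dominate A (column X: 6 ≤ 6)
  B vs C: [6 vs 3, 3 vs 7, 5 vs 7] → B does not strictly dominate C (column Y: 3 ≤ 7)
  C vs A: [3 vs 6, 7 vs 6, 7 vs 3] → C does not strictly dominate A (column X: 3 ≤ 6)
  C vs B: [3 vs 6, 7 vs 3, 7 vs 5] → C does not strictly dominate B (column X: 3 ≤ 6)
No single strategy strictly dominates all others → no strictly dominant strategy.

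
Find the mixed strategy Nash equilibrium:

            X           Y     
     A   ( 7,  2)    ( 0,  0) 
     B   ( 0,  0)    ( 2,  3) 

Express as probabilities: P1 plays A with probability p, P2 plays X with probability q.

p = 0.6, q = 0.2222

Work:
Find probabilities that make opponent indifferent:
P2 chooses q to make P1 indifferent between A and B
P1 chooses p to make P2 indifferent between X and Y
Mixed NE: P1 plays (A: 0.6, B: 0.4), P2 plays (X: 0.2222, Y: 0.7778)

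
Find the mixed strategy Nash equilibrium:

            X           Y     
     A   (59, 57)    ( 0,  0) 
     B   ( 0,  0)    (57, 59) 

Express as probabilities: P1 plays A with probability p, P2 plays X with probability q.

p = 0.5086, q = 0.4914

Work:
Find probabilities that make opponent indifferent:
P2 chooses q to make P1 indifferent between A and B
P1 chooses p to make P2 indifferent between X and Y
Mixed NE: P1 plays (A: 0.5086, B: 0.4914), P2 plays (X: 0.4914, Y: 0.5086)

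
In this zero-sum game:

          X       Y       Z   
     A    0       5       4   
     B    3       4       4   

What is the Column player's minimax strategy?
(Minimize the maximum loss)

Column should play X, value = 3

Work:
Column player minimizes Row's maximum payoff:
Column X: max payoff to Row = 3
Column Y: max payoff to Row = 5
Column Z: max payoff to Row = 4
Minimum is 3, achieved by column X.
Minimax strategy: X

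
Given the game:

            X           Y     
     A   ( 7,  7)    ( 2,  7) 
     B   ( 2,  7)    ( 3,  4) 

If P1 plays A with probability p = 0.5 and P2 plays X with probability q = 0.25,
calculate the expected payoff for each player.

E[P1] = 3.0, E[P2] = 5.875

Work:
E[P1] = p·q·π₁(A,X) + p·(1-q)·π₁(A,Y) + (1-p)·q·π₁(B,X) + (1-p)·(1-q)·π₁(B,Y)
= 0.5·0.25·7 + 0.5·0.75·2 + 0.5·0.25·2 + 0.5·0.75·3
= 3.0

E[P2] = 5.875 (similar calculation)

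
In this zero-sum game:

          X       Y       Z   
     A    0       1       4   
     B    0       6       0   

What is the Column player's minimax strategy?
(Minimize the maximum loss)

Column should play X, value = 0

Work:
Column player minimizes Row's maximum payoff:
Column X: max payoff to Row = 0
Column Y: max payoff to Row = 6
Column Z: max payoff to Row = 4
Minimum is 0, achieved by column X.
Minimax strategy: X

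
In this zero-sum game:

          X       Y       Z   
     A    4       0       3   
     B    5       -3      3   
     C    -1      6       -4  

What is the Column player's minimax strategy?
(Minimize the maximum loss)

Column should play Z, value = 3

Work:
Column player minimizes Row's maximum payoff:
Column X: max payoff to Row = 5
Column Y: max payoff to Row = 6
Column Z: max payoff to Row = 3
Minimum is 3, achieved by column Z.
Minimax strategy: Z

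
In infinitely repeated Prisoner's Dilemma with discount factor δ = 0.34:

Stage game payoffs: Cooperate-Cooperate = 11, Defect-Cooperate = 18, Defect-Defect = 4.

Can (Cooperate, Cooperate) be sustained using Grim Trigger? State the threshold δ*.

δ* = 0.5; since δ = 0.34 < 0.5, cooperation cannot be sustained

Work:
For Grim Trigger:
Cooperate forever: 11/(1-δ)
Defect then punished: 18 + 4·δ/(1-δ)
Need: 11/(1-δ) ≥ 18 + 4·δ/(1-δ)
Solving: δ ≥ (T-R)/(T-P) = (18-11)/(18-4) = 0.5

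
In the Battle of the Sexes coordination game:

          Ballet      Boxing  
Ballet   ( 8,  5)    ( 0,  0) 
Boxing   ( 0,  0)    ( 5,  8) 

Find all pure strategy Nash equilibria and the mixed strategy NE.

Pure NE: (Ballet, Ballet) and (Boxing, Boxing); Mixed NE: p = 0.6154, q = 0.3846

Work:
Check pure NE:
(Ballet, Ballet): (8, 5) - no unilateral deviation beneficial
(Boxing, Boxing): (5, 8) - no unilateral deviation beneficial
Mixed NE: P1 plays Ballet with p = 0.6154, P2 plays Ballet with q = 0.3846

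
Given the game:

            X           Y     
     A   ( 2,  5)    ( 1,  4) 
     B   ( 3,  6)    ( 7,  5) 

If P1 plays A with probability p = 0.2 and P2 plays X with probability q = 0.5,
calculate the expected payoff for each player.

E[P1] = 4.3, E[P2] = 5.3

Work:
E[P1] = p·q·π₁(A,X) + p·(1-q)·π₁(A,Y) + (1-p)·q·π₁(B,X) + (1-p)·(1-q)·π₁(B,Y)
= 0.2·0.5·2 + 0.2·0.5·1 + 0.8·0.5·3 + 0.8·0.5·7
= 4.3

E[P2] = 5.3 (similar calculation)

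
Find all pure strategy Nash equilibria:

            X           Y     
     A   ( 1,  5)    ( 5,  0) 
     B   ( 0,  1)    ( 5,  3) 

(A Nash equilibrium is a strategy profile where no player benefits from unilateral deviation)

Nash equilibrium: (A, X), (B, Y)

Work:
Best responses:
  P1 vs X: payoffs [1, 0] → best response A (payoff 1)
  P1 vs Y: payoffs [5, 5] → best response A/B (payoff 5)
  P2 vs A: payoffs [5, 0] → best response X (payoff 5)
  P2 vs B: payoffs [1, 3] → best response Y (payoff 3)
Mutual best responses: (A,X), (B,Y) → Nash equilibria.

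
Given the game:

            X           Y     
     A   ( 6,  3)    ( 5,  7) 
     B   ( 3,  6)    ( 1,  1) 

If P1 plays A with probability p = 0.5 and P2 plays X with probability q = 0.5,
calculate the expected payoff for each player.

E[P1] = 3.75, E[P2] = 4.25

Work:
E[P1] = p·q·π₁(A,X) + p·(1-q)·π₁(A,Y) + (1-p)·q·π₁(B,X) + (1-p)·(1-q)·π₁(B,Y)
= 0.5·0.5·6 + 0.5·0.5·5 + 0.5·0.5·3 + 0.5·0.5·1
= 3.75

E[P2] = 4.25 (similar calculation)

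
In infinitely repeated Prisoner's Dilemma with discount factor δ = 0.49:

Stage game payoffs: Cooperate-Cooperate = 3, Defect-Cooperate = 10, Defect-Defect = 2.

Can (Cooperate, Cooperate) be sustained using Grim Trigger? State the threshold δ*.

δ* = 0.875; since δ = 0.49 < 0.875, cooperation cannot be sustained

Work:
For Grim Trigger:
Cooperate forever: 3/(1-δ)
Defect then punished: 10 + 2·δ/(1-δ)
Need: 3/(1-δ) ≥ 10 + 2·δ/(1-δ)
Solving: δ ≥ (T-R)/(T-P) = (10-3)/(10-2) = 0.875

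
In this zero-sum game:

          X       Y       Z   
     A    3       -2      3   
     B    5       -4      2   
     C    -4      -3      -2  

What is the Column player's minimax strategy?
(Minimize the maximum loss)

Column should play Y, value = -2

Work:
Column player minimizes Row's maximum payoff:
Column X: max payoff to Row = 5
Column Y: max payoff to Row = -2
Column Z: max payoff to Row = 3
Minimum is -2, achieved by column Y.
Minimax strategy: Y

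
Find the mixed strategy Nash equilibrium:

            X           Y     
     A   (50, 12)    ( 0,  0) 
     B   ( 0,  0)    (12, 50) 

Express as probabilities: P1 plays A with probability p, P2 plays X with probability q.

p = 0.8065, q = 0.1935

Work:
Find probabilities that make opponent indifferent:
P2 chooses q to make P1 indifferent between A and B
P1 chooses p to make P2 indifferent between X and Y
Mixed NE: P1 plays (A: 0.8065, B: 0.1935), P2 plays (X: 0.1935, Y: 0.8065)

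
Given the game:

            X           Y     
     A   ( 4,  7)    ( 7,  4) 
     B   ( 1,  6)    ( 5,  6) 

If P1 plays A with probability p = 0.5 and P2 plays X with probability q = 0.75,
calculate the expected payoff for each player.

E[P1] = 3.375, E[P2] = 6.125

Work:
E[P1] = p·q·π₁(A,X) + p·(1-q)·π₁(A,Y) + (1-p)·q·π₁(B,X) + (1-p)·(1-q)·π₁(B,Y)
= 0.5·0.75·4 + 0.5·0.25·7 + 0.5·0.75·1 + 0.5·0.25·5
= 3.375

E[P2] = 6.125 (similar calculation)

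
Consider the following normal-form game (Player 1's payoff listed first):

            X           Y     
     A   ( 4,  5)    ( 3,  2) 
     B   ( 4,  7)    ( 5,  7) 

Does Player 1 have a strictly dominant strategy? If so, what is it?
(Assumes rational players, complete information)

No strictly dominant strategy exists for Player 1

Work:
A strategy strictly dominates another if it gives a strictly higher payoff against every opponent action. Compare each pair of P1's strategies column-by-column:
  A vs B: [4 vs 4, 3 vs 5] → A does not strictly dominate B (column X: 4 ≤ 4)
  B vs A: [4 vs 4, 5 vs 3] → B does not strictly dominate A (column X: 4 ≤ 4)
No single strategy strictly dominates all others → no strictly dominant strategy.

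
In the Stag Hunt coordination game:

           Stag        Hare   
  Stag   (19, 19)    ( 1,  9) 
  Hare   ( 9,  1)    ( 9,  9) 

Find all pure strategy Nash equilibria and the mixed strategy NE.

Pure NE: (Stag, Stag) and (Hare, Hare); Mixed NE: p = 0.4444, q = 0.4444

Work:
Check pure NE:
(Stag, Stag): (19, 19) - no unilateral deviation beneficial
(Hare, Hare): (9, 9) - no unilateral deviation beneficial
Mixed NE: P1 plays Stag with p = 0.4444, P2 plays Stag with q = 0.4444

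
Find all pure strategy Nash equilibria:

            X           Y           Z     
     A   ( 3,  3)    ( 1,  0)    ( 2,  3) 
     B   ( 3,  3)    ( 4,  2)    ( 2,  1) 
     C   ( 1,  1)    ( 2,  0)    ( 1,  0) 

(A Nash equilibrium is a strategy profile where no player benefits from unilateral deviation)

Nash equilibrium: (A, X), (A, Z), (B, X)

Work:
Best responses:
  P1 vs X: payoffs [3, 3, 1] → best response A/B (payoff 3)
  P1 vs Y: payoffs [1, 4, 2] → best response B (payoff 4)
  P1 vs Z: payoffs [2, 2, 1] → best response A/B (payoff 2)
  P2 vs A: payoffs [3, 0, 3] → best response X/Z (payoff 3)
  P2 vs B: payoffs [3, 2, 1] → best response X (payoff 3)
  P2 vs C: payoffs [1, 0, 0] → best response X (payoff 1)
Mutual best responses: (A,X), (A,Z), (B,X) → Nash equilibria.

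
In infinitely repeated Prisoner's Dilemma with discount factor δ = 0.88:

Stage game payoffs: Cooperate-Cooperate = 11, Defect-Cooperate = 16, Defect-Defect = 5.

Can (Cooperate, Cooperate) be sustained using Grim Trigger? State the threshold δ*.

δ* = 0.4545; since δ = 0.88 ≥ 0.4545, cooperation can be sustained

Work:
For Grim Trigger:
Cooperate forever: 11/(1-δ)
Defect then punished: 16 + 5·δ/(1-δ)
Need: 11/(1-δ) ≥ 16 + 5·δ/(1-δ)
Solving: δ ≥ (T-R)/(T-P) = (16-11)/(16-5) = 0.4545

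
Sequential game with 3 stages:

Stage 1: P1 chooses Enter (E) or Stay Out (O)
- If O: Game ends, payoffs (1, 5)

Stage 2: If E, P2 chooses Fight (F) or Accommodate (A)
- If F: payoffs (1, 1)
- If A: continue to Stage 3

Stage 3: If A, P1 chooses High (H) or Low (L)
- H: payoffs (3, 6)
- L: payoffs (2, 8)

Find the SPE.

SPE: (E, A, H); Outcome (3, 6)

Work:
Stage 3: P1 chooses H (3 vs 2)
Stage 2: P2: F->1, A->6 (anticipating H). Choose A
Stage 1: P1: O->1, E->3 (anticipating A, H). Choose E
SPE path: E -> A -> H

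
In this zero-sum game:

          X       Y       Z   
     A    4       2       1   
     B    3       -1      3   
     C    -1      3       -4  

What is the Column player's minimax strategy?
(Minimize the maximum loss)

Column should play Y or Z (all achieve the minimum), value = 3

Work:
Column player minimizes Row's maximum payoff:
Column X: max payoff to Row = 4
Column Y: max payoff to Row = 3
Column Z: max payoff to Row = 3
Minimum is 3, achieved by columns Y, Z (tied).
Each of Y or Z is a minimax strategy.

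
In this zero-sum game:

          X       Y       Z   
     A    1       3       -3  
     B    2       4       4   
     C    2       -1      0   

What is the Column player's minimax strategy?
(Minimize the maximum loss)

Column should play X, value = 2

Work:
Column player minimizes Row's maximum payoff:
Column X: max payoff to Row = 2
Column Y: max payoff to Row = 4
Column Z: max payoff to Row = 4
Minimum is 2, achieved by column X.
Minimax strategy: X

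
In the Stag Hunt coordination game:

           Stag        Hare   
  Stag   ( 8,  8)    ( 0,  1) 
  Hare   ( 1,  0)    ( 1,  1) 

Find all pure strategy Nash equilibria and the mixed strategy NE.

Pure NE: (Stag, Stag) and (Hare, Hare); Mixed NE: p = 0.125, q = 0.125

Work:
Check pure NE:
(Stag, Stag): (8, 8) - no unilateral deviation beneficial
(Hare, Hare): (1, 1) - no unilateral deviation beneficial
Mixed NE: P1 plays Stag with p = 0.125, P2 plays Stag with q = 0.125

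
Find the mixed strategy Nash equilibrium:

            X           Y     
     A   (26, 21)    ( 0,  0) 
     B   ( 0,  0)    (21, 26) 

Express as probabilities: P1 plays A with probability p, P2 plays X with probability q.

p = 0.5532, q = 0.4468

Work:
Find probabilities that make opponent indifferent:
P2 chooses q to make P1 indifferent between A and B
P1 chooses p to make P2 indifferent between X and Y
Mixed NE: P1 plays (A: 0.5532, B: 0.4468), P2 plays (X: 0.4468, Y: 0.5532)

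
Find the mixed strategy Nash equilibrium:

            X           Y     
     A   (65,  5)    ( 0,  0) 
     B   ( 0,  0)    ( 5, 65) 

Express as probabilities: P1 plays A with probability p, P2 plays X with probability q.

p = 0.9286, q = 0.0714

Work:
Find probabilities that make opponent indifferent:
P2 chooses q to make P1 indifferent between A and B
P1 chooses p to make P2 indifferent between X and Y
Mixed NE: P1 plays (A: 0.9286, B: 0.0714), P2 plays (X: 0.0714, Y: 0.9286)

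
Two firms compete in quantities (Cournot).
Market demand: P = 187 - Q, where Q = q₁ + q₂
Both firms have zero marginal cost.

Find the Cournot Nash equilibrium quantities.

q₁* = q₂* = 62.33; P* = 62.33

Work:
Profit: π_i = P·q_i = (a - q_i - q_j)·q_i
FOC: ∂π_i/∂q_i = a - 2q_i - q_j = 0
Reaction function: q_i = (187 - q_j)/2
Symmetry: q* = 187/3 = 62.33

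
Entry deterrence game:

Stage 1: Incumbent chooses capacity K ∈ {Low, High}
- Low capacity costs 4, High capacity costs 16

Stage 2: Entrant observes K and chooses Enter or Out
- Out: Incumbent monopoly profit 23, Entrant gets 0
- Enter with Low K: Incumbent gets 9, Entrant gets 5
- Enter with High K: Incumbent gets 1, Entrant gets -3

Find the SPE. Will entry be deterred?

SPE: (High, Enter|Low, Out|High); Entry deterred. Incumbent net profit = 7

Work:
After Low K: Entrant enters (5 > 0)
After High K: Entrant stays out (-3 < 0)
Incumbent: Low → 9−4=5, High → 23−16=7
Incumbent chooses High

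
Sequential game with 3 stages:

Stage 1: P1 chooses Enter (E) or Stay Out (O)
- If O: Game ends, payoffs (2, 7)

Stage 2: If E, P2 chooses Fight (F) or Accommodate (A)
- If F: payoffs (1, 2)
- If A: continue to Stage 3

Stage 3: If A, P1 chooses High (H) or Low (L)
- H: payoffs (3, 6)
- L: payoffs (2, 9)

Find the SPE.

SPE: (E, A, H); Outcome (3, 6)

Work:
Stage 3: P1 chooses H (3 vs 2)
Stage 2: P2: F->2, A->6 (anticipating H). Choose A
Stage 1: P1: O->2, E->3 (anticipating A, H). Choose E
SPE path: E -> A -> H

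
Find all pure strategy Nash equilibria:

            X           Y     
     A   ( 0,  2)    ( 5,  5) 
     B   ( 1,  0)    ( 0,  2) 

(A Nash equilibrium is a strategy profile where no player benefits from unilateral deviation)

Nash equilibrium: (A, Y)

Work:
Best responses:
  P1 vs X: payoffs [0, 1] → best response B (payoff 1)
  P1 vs Y: payoffs [5, 0] → best response A (payoff 5)
  P2 vs A: payoffs [2, 5] → best response Y (payoff 5)
  P2 vs B: payoffs [0, 2] → best response Y (payoff 2)
Mutual best responses: (A,Y) → Nash equilibria.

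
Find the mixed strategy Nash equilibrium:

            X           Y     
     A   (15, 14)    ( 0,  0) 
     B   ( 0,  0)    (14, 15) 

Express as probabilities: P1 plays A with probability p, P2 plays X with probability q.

p = 0.5172, q = 0.4828

Work:
Find probabilities that make opponent indifferent:
P2 chooses q to make P1 indifferent between A and B
P1 chooses p to make P2 indifferent between X and Y
Mixed NE: P1 plays (A: 0.5172, B: 0.4828), P2 plays (X: 0.4828, Y: 0.5172)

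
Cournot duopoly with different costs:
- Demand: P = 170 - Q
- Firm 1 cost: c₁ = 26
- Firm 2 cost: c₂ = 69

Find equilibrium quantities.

q₁* = 62.33, q₂* = 19.33

Work:
Reaction: q₁ = (170 - 26 - q₂)/2
Reaction: q₂ = (170 - 69 - q₁)/2
Solve simultaneously:
q₁* = (170 - 2×26 + 69)/3 = 62.33
q₂* = (170 - 2×69 + 26)/3 = 19.33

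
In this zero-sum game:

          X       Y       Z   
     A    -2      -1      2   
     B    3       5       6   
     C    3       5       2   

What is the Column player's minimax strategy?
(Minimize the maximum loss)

Column should play X, value = 3

Work:
Column player minimizes Row's maximum payoff:
Column X: max payoff to Row = 3
Column Y: max payoff to Row = 5
Column Z: max payoff to Row = 6
Minimum is 3, achieved by column X.
Minimax strategy: X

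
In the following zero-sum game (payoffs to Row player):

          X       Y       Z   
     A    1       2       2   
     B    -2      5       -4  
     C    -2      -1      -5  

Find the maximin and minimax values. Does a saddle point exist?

Maximin = 1, Minimax = 1, Saddle: True

Work:
Row minimums: [1, -4, -5] → maximin = 1
Column maximums: [1, 5, 2] → minimax = 1
Saddle point exists! Game value = 1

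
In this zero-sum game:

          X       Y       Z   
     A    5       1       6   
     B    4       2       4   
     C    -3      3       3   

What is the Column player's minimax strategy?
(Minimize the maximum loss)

Column should play Y, value = 3

Work:
Column player minimizes Row's maximum payoff:
Column X: max payoff to Row = 5
Column Y: max payoff to Row = 3
Column Z: max payoff to Row = 6
Minimum is 3, achieved by column Y.
Minimax strategy: Y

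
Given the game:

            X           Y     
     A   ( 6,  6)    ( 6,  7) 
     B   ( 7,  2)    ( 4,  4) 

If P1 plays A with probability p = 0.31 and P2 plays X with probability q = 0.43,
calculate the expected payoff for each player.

E[P1] = 5.5101, E[P2] = 4.2033

Work:
E[P1] = p·q·π₁(A,X) + p·(1-q)·π₁(A,Y) + (1-p)·q·π₁(B,X) + (1-p)·(1-q)·π₁(B,Y)
= 0.31·0.43·6 + 0.31·0.57·6 + 0.69·0.43·7 + 0.69·0.57·4
= 5.5101

E[P2] = 4.2033 (similar calculation)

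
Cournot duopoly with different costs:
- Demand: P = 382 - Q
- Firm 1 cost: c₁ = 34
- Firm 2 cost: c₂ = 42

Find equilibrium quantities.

q₁* = 118.67, q₂* = 110.67

Work:
Reaction: q₁ = (382 - 34 - q₂)/2
Reaction: q₂ = (382 - 42 - q₁)/2
Solve simultaneously:
q₁* = (382 - 2×34 + 42)/3 = 118.67
q₂* = (382 - 2×42 + 34)/3 = 110.67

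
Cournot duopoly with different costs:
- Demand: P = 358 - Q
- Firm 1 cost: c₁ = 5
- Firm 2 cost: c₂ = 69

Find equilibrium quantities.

q₁* = 139.0, q₂* = 75.0

Work:
Reaction: q₁ = (358 - 5 - q₂)/2
Reaction: q₂ = (358 - 69 - q₁)/2
Solve simultaneously:
q₁* = (358 - 2×5 + 69)/3 = 139.0
q₂* = (358 - 2×69 + 5)/3 = 75.0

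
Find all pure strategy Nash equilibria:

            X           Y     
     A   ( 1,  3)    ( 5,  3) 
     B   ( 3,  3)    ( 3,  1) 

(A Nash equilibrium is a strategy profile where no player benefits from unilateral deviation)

Nash equilibrium: (A, Y), (B, X)

Work:
Best responses:
  P1 vs X: payoffs [1, 3] → best response B (payoff 3)
  P1 vs Y: payoffs [5, 3] → best response A (payoff 5)
  P2 vs A: payoffs [3, 3] → best response X/Y (payoff 3)
  P2 vs B: payoffs [3, 1] → best response X (payoff 3)
Mutual best responses: (A,Y), (B,X) → Nash equilibria.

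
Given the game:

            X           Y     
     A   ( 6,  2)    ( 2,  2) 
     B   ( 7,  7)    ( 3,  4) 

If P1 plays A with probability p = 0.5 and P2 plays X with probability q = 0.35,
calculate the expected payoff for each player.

E[P1] = 3.9, E[P2] = 3.525

Work:
E[P1] = p·q·π₁(A,X) + p·(1-q)·π₁(A,Y) + (1-p)·q·π₁(B,X) + (1-p)·(1-q)·π₁(B,Y)
= 0.5·0.35·6 + 0.5·0.65·2 + 0.5·0.35·7 + 0.5·0.65·3
= 3.9

E[P2] = 3.525 (similar calculation)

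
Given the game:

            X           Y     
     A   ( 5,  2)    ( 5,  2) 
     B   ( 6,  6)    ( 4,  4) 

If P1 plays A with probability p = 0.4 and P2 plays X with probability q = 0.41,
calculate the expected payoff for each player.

E[P1] = 4.892, E[P2] = 3.692

Work:
E[P1] = p·q·π₁(A,X) + p·(1-q)·π₁(A,Y) + (1-p)·q·π₁(B,X) + (1-p)·(1-q)·π₁(B,Y)
= 0.4·0.41·5 + 0.4·0.59·5 + 0.6·0.41·6 + 0.6·0.59·4
= 4.892

E[P2] = 3.692 (similar calculation)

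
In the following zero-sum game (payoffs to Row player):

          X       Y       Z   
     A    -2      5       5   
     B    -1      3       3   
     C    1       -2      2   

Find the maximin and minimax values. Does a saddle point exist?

Maximin = -1, Minimax = 1, Saddle: False

Work:
Row minimums: [-2, -1, -2] → maximin = -1
Column maximums: [1, 5, 5] → minimax = 1
No saddle point (maximin ≠ minimax). Mixed strategy needed.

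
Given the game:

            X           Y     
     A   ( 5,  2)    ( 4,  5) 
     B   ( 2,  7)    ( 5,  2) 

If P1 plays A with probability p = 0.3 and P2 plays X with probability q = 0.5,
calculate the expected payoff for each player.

E[P1] = 3.8, E[P2] = 4.2

Work:
E[P1] = p·q·π₁(A,X) + p·(1-q)·π₁(A,Y) + (1-p)·q·π₁(B,X) + (1-p)·(1-q)·π₁(B,Y)
= 0.3·0.5·5 + 0.3·0.5·4 + 0.7·0.5·2 + 0.7·0.5·5
= 3.8

E[P2] = 4.2 (similar calculation)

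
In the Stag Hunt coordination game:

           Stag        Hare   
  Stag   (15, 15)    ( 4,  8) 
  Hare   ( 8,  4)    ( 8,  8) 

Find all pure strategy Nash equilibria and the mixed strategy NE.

Pure NE: (Stag, Stag) and (Hare, Hare); Mixed NE: p = 0.3636, q = 0.3636

Work:
Check pure NE:
(Stag, Stag): (15, 15) - no unilateral deviation beneficial
(Hare, Hare): (8, 8) - no unilateral deviation beneficial
Mixed NE: P1 plays Stag with p = 0.3636, P2 plays Stag with q = 0.3636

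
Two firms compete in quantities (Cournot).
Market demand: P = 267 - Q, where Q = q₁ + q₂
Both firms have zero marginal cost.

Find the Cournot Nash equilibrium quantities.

q₁* = q₂* = 89.0; P* = 89.0

Work:
Profit: π_i = P·q_i = (a - q_i - q_j)·q_i
FOC: ∂π_i/∂q_i = a - 2q_i - q_j = 0
Reaction function: q_i = (267 - q_j)/2
Symmetry: q* = 267/3 = 89.0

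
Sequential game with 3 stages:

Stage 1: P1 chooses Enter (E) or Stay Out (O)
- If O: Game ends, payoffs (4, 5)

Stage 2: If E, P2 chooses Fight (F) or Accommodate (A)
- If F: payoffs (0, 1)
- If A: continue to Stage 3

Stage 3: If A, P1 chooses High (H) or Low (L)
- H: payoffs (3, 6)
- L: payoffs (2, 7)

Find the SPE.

SPE: (O, A, H); Outcome (4, 5)

Work:
Stage 3: P1 chooses H (3 vs 2)
Stage 2: P2: F->1, A->6 (anticipating H). Choose A
Stage 1: P1: O->4, E->3 (anticipating A, H). Choose O
SPE path: O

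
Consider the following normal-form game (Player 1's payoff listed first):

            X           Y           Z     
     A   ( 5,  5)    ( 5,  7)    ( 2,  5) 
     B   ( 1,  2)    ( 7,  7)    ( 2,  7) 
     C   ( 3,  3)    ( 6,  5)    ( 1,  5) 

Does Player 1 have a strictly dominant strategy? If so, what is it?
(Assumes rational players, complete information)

No strictly dominant strategy exists for Player 1

Work:
A strategy strictly dominates another if it gives a strictly higher payoff against every opponent action. Compare each pair of P1's strategies column-by-column:
  A vs B: [5 vs 1, 5 vs 7, 2 vs 2] → A does not strictly dominate B (column Y: 5 ≤ 7)
  A vs C: [5 vs 3, 5 vs 6, 2 vs 1] → A does not strictly dominate C (column Y: 5 ≤ 6)
  B vs A: [1 vs 5, 7 vs 5, 2 vs 2] → B does not strictly dominate A (column X: 1 ≤ 5)
  B vs C: [1 vs 3, 7 vs 6, 2 vs 1] → B does not strictly dominate C (column X: 1 ≤ 3)
  C vs A: [3 vs 5, 6 vs 5, 1 vs 2] → C does not strictly dominate A (column X: 3 ≤ 5)
  C vs B: [3 vs 1, 6 vs 7, 1 vs 2] → C does not strictly dominate B (column Y: 6 ≤ 7)
No single strategy strictly dominates all others → no strictly dominant strategy.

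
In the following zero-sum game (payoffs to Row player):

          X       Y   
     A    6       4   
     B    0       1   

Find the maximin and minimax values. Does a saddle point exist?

Maximin = 4, Minimax = 4, Saddle: True

Work:
Row minimums: [4, 0] → maximin = 4
Column maximums: [6, 4] → minimax = 4
Saddle point exists! Game value = 4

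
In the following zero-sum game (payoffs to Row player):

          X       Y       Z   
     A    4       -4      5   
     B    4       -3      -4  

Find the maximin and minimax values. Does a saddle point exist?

Maximin = -4, Minimax = -3, Saddle: False

Work:
Row minimums: [-4, -4] → maximin = -4
Column maximums: [4, -3, 5] → minimax = -3
No saddle point (maximin ≠ minimax). Mixed strategy needed.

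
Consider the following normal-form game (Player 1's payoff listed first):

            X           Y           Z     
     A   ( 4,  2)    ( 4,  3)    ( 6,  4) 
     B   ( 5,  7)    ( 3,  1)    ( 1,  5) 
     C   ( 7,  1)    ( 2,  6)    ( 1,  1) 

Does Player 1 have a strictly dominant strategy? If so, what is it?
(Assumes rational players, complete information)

No strictly dominant strategy exists for Player 1

Work:
A strategy strictly dominates another if it gives a strictly higher payoff against every opponent action. Compare each pair of P1's strategies column-by-column:
  A vs B: [4 vs 5, 4 vs 3, 6 vs 1] → A does not strictly dominate B (column X: 4 ≤ 5)
  A vs C: [4 vs 7, 4 vs 2, 6 vs 1] → A does not strictly dominate C (column X: 4 ≤ 7)
  B vs A: [5 vs 4, 3 vs 4, 1 vs 6] → B does not strictly dominate A (column Y: 3 ≤ 4)
  B vs C: [5 vs 7, 3 vs 2, 1 vs 1] → B does not strictly dominate C (column X: 5 ≤ 7)
  C vs A: [7 vs 4, 2 vs 4, 1 vs 6] → C does not strictly dominate A (column Y: 2 ≤ 4)
  C vs B: [7 vs 5, 2 vs 3, 1 vs 1] → C does not strictly dominate B (column Y: 2 ≤ 3)
No single strategy strictly dominates all others → no strictly dominant strategy.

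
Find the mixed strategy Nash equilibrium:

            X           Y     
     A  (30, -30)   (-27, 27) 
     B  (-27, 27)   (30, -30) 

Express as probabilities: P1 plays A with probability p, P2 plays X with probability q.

p = 0.5, q = 0.5

Work:
Find probabilities that make opponent indifferent:
P2 chooses q to make P1 indifferent between A and B
P1 chooses p to make P2 indifferent between X and Y
Mixed NE: P1 plays (A: 0.5, B: 0.5), P2 plays (X: 0.5, Y: 0.5)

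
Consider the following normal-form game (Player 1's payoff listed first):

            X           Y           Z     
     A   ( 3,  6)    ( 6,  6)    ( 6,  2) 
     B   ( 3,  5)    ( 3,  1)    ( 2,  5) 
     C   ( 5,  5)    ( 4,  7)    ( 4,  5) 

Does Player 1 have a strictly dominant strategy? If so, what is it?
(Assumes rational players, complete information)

No strictly dominant strategy exists for Player 1

Work:
A strategy strictly dominates another if it gives a strictly higher payoff against every opponent action. Compare each pair of P1's strategies column-by-column:
  A vs B: [3 vs 3, 6 vs 3, 6 vs 2] → A does not strictly dominate B (column X: 3 ≤ 3)
  A vs C: [3 vs 5, 6 vs 4, 6 vs 4] → A does not strictly dominate C (column X: 3 ≤ 5)
  B vs A: [3 vs 3, 3 vs 6, 2 vs 6] → B does not strictly dominate A (column X: 3 ≤ 3)
  B vs C: [3 vs 5, 3 vs 4, 2 vs 4] → B does not strictly dominate C (column X: 3 ≤ 5)
  C vs A: [5 vs 3, 4 vs 6, 4 vs 6] → C does not strictly dominate A (column Y: 4 ≤ 6)
  C vs B: [5 vs 3, 4 vs 3, 4 vs 2] → C strictly dominates B
No single strategy strictly dominates all others → no strictly dominant strategy.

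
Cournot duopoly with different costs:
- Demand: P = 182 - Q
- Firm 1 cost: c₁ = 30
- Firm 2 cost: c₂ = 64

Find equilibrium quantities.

q₁* = 62.0, q₂* = 28.0

Work:
Reaction: q₁ = (182 - 30 - q₂)/2
Reaction: q₂ = (182 - 64 - q₁)/2
Solve simultaneously:
q₁* = (182 - 2×30 + 64)/3 = 62.0
q₂* = (182 - 2×64 + 30)/3 = 28.0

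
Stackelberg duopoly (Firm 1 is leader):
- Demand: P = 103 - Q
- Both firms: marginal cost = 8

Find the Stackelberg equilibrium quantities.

q₁* (leader) = 47.5, q₂* (follower) = 23.75

Work:
Follower's reaction: q₂ = (a - c - q₁)/2
Leader substitutes: π₁ = q₁·(a - q₁ - (a-c-q₁)/2 - c)
FOC: q₁* = (103 - 8)/2 = 47.50
Then: q₂* = (103 - 8 - 47.5)/2 = 23.75
Leader has first-mover advantage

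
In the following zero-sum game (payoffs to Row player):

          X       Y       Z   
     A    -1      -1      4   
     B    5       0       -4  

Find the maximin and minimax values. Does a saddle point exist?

Maximin = -1, Minimax = 0, Saddle: False

Work:
Row minimums: [-1, -4] → maximin = -1
Column maximums: [5, 0, 4] → minimax = 0
No saddle point (maximin ≠ minimax). Mixed strategy needed.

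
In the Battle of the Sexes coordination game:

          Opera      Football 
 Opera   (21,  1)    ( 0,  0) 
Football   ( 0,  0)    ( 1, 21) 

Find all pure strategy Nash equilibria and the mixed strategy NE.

Pure NE: (Opera, Opera) and (Football, Football); Mixed NE: p = 0.9545, q = 0.0455

Work:
Check pure NE:
(Opera, Opera): (21, 1) - no unilateral deviation beneficial
(Football, Football): (1, 21) - no unilateral deviation beneficial
Mixed NE: P1 plays Opera with p = 0.9545, P2 plays Opera with q = 0.0455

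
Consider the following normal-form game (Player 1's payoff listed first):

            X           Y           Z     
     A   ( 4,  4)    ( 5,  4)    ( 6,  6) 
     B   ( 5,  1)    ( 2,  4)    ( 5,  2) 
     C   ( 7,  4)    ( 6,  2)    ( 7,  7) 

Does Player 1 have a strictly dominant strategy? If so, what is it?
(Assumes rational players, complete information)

Yes, Player 1's strictly dominant strategy is C

Work:
A strategy strictly dominates another if it gives a strictly higher payoff against every opponent action. Compare each pair of P1's strategies column-by-column:
  A vs B: [4 vs 5, 5 vs 2, 6 vs 5] → A does not strictly dominate B (column X: 4 ≤ 5)
  A vs C: [4 vs 7, 5 vs 6, 6 vs 7] → A does not strictly dominate C (column X: 4 ≤ 7)
  B vs A: [5 vs 4, 2 vs 5, 5 vs 6] → B does not strictly dominate A (column Y: 2 ≤ 5)
  B vs C: [5 vs 7, 2 vs 6, 5 vs 7] → B does not strictly dominate C (column X: 5 ≤ 7)
  C vs A: [7 vs 4, 6 vs 5, 7 vs 6] → C strictly dominates A
  C vs B: [7 vs 5, 6 vs 2, 7 vs 5] → C strictly dominates B
C strictly dominates every other strategy → strictly dominant.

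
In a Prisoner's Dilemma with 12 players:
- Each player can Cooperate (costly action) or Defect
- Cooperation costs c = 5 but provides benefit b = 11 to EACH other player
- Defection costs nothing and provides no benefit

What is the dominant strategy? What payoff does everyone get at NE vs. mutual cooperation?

Dominant: Defect; NE payoff = 0; Coop payoff = 116

Work:
Defect dominates (saves cost c = 5, benefit to others is external)
NE: All defect → everyone gets 0
If all cooperate: each receives (11)×11 - 5 = 116
Social dilemma: 116 > 0 but NE gives 0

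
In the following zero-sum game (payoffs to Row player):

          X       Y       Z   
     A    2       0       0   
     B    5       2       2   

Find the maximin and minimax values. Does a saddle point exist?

Maximin = 2, Minimax = 2, Saddle: True

Work:
Row minimums: [0, 2] → maximin = 2
Column maximums: [5, 2, 2] → minimax = 2
Saddle point exists! Game value = 2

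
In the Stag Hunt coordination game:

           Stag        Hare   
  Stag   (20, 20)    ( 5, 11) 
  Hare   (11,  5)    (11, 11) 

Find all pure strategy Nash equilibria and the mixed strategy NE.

Pure NE: (Stag, Stag) and (Hare, Hare); Mixed NE: p = 0.4, q = 0.4

Work:
Check pure NE:
(Stag, Stag): (20, 20) - no unilateral deviation beneficial
(Hare, Hare): (11, 11) - no unilateral deviation beneficial
Mixed NE: P1 plays Stag with p = 0.4, P2 plays Stag with q = 0.4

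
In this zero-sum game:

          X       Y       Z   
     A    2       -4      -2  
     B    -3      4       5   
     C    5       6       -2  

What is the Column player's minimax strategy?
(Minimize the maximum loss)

Column should play X or Z (all achieve the minimum), value = 5

Work:
Column player minimizes Row's maximum payoff:
Column X: max payoff to Row = 5
Column Y: max payoff to Row = 6
Column Z: max payoff to Row = 5
Minimum is 5, achieved by columns X, Z (tied).
Each of X or Z is a minimax strategy.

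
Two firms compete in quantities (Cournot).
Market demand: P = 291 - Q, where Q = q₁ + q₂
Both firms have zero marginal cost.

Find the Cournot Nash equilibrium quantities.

q₁* = q₂* = 97.0; P* = 97.0

Work:
Profit: π_i = P·q_i = (a - q_i - q_j)·q_i
FOC: ∂π_i/∂q_i = a - 2q_i - q_j = 0
Reaction function: q_i = (291 - q_j)/2
Symmetry: q* = 291/3 = 97.0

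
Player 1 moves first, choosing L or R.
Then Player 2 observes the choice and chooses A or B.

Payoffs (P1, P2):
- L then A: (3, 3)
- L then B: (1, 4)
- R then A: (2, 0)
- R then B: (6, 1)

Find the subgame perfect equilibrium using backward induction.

P1 plays R, P2 plays B after L and B after R; Payoff (6, 1)

Work:
Backward induction:
After L: P2 chooses B → P1 gets 1
After R: P2 chooses B → P1 gets 6
P1 chooses R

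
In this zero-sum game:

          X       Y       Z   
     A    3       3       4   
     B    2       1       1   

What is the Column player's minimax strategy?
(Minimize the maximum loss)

Column should play X or Y (all achieve the minimum), value = 3

Work:
Column player minimizes Row's maximum payoff:
Column X: max payoff to Row = 3
Column Y: max payoff to Row = 3
Column Z: max payoff to Row = 4
Minimum is 3, achieved by columns X, Y (tied).
Each of X or Y is a minimax strategy.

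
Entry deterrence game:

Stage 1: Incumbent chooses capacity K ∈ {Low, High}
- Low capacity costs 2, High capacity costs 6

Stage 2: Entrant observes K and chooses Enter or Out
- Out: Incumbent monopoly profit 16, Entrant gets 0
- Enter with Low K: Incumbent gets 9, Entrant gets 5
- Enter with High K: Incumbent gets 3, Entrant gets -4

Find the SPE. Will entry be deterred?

SPE: (High, Enter|Low, Out|High); Entry deterred. Incumbent net profit = 10

Work:
After Low K: Entrant enters (5 > 0)
After High K: Entrant stays out (-4 < 0)
Incumbent: Low → 9−2=7, High → 16−6=10
Incumbent chooses High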